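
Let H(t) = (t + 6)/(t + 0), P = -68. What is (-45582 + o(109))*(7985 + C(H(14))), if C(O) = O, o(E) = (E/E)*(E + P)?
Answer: -2545969605/7 ≈ -3.6371e+8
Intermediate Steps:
H(t) = (6 + t)/t
o(E) = -68 + E (o(E) = (E/E)*(E - 68) = 1*(-68 + E) = -68 + E)
(-45582 + o(109))*(7985 + C(H(14))) = (-45582 + (-68 + 109))*(7985 + (6 + 14)/14) = (-45582 + 41)*(7985 + (1/14)*20) = -45541*(7985 + 10/7) = -45541*55905/7 = -2545969605/7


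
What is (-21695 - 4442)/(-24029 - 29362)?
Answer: 26137/53391 ≈ 0.48954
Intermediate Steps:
(-21695 - 4442)/(-24029 - 29362) = -26137/(-53391) = -26137*(-1/53391) = 26137/53391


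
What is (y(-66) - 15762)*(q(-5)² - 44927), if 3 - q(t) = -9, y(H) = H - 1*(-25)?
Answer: 707705749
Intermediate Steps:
y(H) = 25 + H (y(H) = H + 25 = 25 + H)
q(t) = 12 (q(t) = 3 - 1*(-9) = 3 + 9 = 12)
(y(-66) - 15762)*(q(-5)² - 44927) = ((25 - 66) - 15762)*(12² - 44927) = (-41 - 15762)*(144 - 44927) = -15803*(-44783) = 707705749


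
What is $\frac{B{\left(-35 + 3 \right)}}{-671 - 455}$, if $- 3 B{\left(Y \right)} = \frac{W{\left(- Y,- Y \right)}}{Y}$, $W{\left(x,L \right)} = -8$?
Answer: $\frac{1}{13512} \approx 7.4008 \cdot 10^{-5}$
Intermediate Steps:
$B{\left(Y \right)} = \frac{8}{3 Y}$ ($B{\left(Y \right)} = - \frac{\left(-8\right) \frac{1}{Y}}{3} = \frac{8}{3 Y}$)
$\frac{B{\left(-35 + 3 \right)}}{-671 - 455} = \frac{\frac{8}{3} \frac{1}{-35 + 3}}{-671 - 455} = \frac{\frac{8}{3} \frac{1}{-32}}{-1126} = - \frac{\frac{8}{3} \left(- \frac{1}{32}\right)}{1126} = \left(- \frac{1}{1126}\right) \left(- \frac{1}{12}\right) = \frac{1}{13512}$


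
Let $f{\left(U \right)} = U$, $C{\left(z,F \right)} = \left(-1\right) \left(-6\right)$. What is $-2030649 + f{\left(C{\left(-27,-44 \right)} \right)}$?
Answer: $-2030643$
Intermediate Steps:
$C{\left(z,F \right)} = 6$
$-2030649 + f{\left(C{\left(-27,-44 \right)} \right)} = -2030649 + 6 = -2030643$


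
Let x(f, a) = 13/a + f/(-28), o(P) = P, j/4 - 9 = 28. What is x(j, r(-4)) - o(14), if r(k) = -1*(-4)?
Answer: -449/28 ≈ -16.036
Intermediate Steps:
j = 148 (j = 36 + 4*28 = 36 + 112 = 148)
r(k) = 4
x(f, a) = 13/a - f/28 (x(f, a) = 13/a + f*(-1/28) = 13/a - f/28)
x(j, r(-4)) - o(14) = (13/4 - 1/28*148) - 1*14 = (13*(1/4) - 37/7) - 14 = (13/4 - 37/7) - 14 = -57/28 - 14 = -449/28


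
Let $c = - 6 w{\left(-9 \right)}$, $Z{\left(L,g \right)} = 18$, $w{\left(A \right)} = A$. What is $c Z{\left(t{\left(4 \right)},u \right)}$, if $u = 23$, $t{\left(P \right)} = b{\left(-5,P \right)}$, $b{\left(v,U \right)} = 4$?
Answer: $972$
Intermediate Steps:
$t{\left(P \right)} = 4$
$c = 54$ ($c = \left(-6\right) \left(-9\right) = 54$)
$c Z{\left(t{\left(4 \right)},u \right)} = 54 \cdot 18 = 972$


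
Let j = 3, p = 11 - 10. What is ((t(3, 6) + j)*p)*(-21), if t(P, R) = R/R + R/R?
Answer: -105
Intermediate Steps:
p = 1
t(P, R) = 2 (t(P, R) = 1 + 1 = 2)
((t(3, 6) + j)*p)*(-21) = ((2 + 3)*1)*(-21) = (5*1)*(-21) = 5*(-21) = -105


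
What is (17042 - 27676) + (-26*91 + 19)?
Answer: -12981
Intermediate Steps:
(17042 - 27676) + (-26*91 + 19) = -10634 + (-2366 + 19) = -10634 - 2347 = -12981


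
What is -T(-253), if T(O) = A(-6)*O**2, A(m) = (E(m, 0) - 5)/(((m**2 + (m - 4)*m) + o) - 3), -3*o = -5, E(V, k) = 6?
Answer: -192027/284 ≈ -676.15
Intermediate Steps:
o = 5/3 (o = -1/3*(-5) = 5/3 ≈ 1.6667)
A(m) = 1/(-4/3 + m**2 + m*(-4 + m)) (A(m) = (6 - 5)/(((m**2 + (m - 4)*m) + 5/3) - 3) = 1/(((m**2 + (-4 + m)*m) + 5/3) - 3) = 1/(((m**2 + m*(-4 + m)) + 5/3) - 3) = 1/((5/3 + m**2 + m*(-4 + m)) - 3) = 1/(-4/3 + m**2 + m*(-4 + m)))
T(O) = 3*O**2/284 (T(O) = (3/(2*(-2 - 6*(-6) + 3*(-6)**2)))*O**2 = (3/(2*(-2 + 36 + 3*36)))*O**2 = (3/(2*(-2 + 36 + 108)))*O**2 = ((3/2)/142)*O**2 = ((3/2)*(1/142))*O**2 = 3*O**2/284)
-T(-253) = -3*(-253)**2/284 = -3*64009/284 = -1*192027/284 = -192027/284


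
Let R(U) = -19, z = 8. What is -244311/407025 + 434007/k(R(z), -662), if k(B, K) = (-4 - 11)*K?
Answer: 3871682021/89816850 ≈ 43.106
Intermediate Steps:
k(B, K) = -15*K
-244311/407025 + 434007/k(R(z), -662) = -244311/407025 + 434007/((-15*(-662))) = -244311*1/407025 + 434007/9930 = -81437/135675 + 434007*(1/9930) = -81437/135675 + 144669/3310 = 3871682021/89816850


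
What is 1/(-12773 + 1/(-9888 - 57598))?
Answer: -67486/861998679 ≈ -7.8290e-5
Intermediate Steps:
1/(-12773 + 1/(-9888 - 57598)) = 1/(-12773 + 1/(-67486)) = 1/(-12773 - 1/67486) = 1/(-861998679/67486) = -67486/861998679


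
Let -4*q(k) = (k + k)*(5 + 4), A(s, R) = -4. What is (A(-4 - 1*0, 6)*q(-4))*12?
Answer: -864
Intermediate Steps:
q(k) = -9*k/2 (q(k) = -(k + k)*(5 + 4)/4 = -2*k*9/4 = -9*k/2)
(A(-4 - 1*0, 6)*q(-4))*12 = -(-18)*(-4)*12 = -4*18*12 = -72*12 = -864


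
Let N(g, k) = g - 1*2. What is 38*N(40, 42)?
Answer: 1444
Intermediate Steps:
N(g, k) = -2 + g (N(g, k) = g - 2 = -2 + g)
38*N(40, 42) = 38*(-2 + 40) = 38*38 = 1444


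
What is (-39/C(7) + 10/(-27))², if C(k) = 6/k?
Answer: 6135529/2916 ≈ 2104.1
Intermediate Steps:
(-39/C(7) + 10/(-27))² = (-39/(6/7) + 10/(-27))² = (-39/(6*(⅐)) + 10*(-1/27))² = (-39/6/7 - 10/27)² = (-39*7/6 - 10/27)² = (-91/2 - 10/27)² = (-2477/54)² = 6135529/2916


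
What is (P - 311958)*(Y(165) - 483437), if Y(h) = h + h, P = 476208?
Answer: -79350324750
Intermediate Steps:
Y(h) = 2*h
(P - 311958)*(Y(165) - 483437) = (476208 - 311958)*(2*165 - 483437) = 164250*(330 - 483437) = 164250*(-483107) = -79350324750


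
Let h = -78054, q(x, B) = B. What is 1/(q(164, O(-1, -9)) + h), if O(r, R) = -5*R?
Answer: -1/78009 ≈ -1.2819e-5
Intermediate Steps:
1/(q(164, O(-1, -9)) + h) = 1/(-5*(-9) - 78054) = 1/(45 - 78054) = 1/(-78009) = -1/78009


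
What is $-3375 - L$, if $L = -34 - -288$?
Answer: $-3629$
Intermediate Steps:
$L = 254$ ($L = -34 + 288 = 254$)
$-3375 - L = -3375 - 254 = -3629$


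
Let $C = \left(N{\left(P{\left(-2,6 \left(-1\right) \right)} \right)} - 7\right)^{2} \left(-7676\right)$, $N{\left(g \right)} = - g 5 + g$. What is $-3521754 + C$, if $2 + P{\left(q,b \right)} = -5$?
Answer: $-6906870$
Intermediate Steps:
$P{\left(q,b \right)} = -7$ ($P{\left(q,b \right)} = -2 - 5 = -7$)
$N{\left(g \right)} = - 4 g$ ($N{\left(g \right)} = - 5 g + g = - 4 g$)
$C = -3385116$ ($C = \left(\left(-4\right) \left(-7\right) - 7\right)^{2} \left(-7676\right) = \left(28 - 7\right)^{2} \left(-7676\right) = 21^{2} \left(-7676\right) = 441 \left(-7676\right) = -3385116$)
$-3521754 + C = -3521754 - 3385116 = -6906870$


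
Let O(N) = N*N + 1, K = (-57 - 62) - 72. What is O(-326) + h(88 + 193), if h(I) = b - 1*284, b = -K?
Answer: 106184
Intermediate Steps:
K = -191 (K = -119 - 72 = -191)
O(N) = 1 + N² (O(N) = N² + 1 = 1 + N²)
b = 191 (b = -1*(-191) = 191)
h(I) = -93 (h(I) = 191 - 1*284 = 191 - 284 = -93)
O(-326) + h(88 + 193) = (1 + (-326)²) - 93 = (1 + 106276) - 93 = 106277 - 93 = 106184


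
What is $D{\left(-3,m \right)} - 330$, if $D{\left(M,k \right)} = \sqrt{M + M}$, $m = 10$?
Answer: $-330 + i \sqrt{6} \approx -330.0 + 2.4495 i$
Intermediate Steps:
$D{\left(M,k \right)} = \sqrt{2} \sqrt{M}$ ($D{\left(M,k \right)} = \sqrt{2 M} = \sqrt{2} \sqrt{M}$)
$D{\left(-3,m \right)} - 330 = \sqrt{2} \sqrt{-3} - 330 = \sqrt{2} i \sqrt{3} - 330 = i \sqrt{6} - 330 = -330 + i \sqrt{6}$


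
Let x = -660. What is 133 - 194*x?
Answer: 128173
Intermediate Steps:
133 - 194*x = 133 - 194*(-660) = 133 + 128040 = 128173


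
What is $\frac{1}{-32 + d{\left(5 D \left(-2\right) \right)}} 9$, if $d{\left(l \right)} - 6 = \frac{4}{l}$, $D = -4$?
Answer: $- \frac{90}{259} \approx -0.34749$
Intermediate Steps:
$d{\left(l \right)} = 6 + \frac{4}{l}$
$\frac{1}{-32 + d{\left(5 D \left(-2\right) \right)}} 9 = \frac{1}{-32 + \left(6 + \frac{4}{5 \left(-4\right) \left(-2\right)}\right)} 9 = \frac{1}{-32 + \left(6 + \frac{4}{\left(-20\right) \left(-2\right)}\right)} 9 = \frac{1}{-32 + \left(6 + \frac{4}{40}\right)} 9 = \frac{1}{-32 + \left(6 + 4 \cdot \frac{1}{40}\right)} 9 = \frac{1}{-32 + \left(6 + \frac{1}{10}\right)} 9 = \frac{1}{-32 + \frac{61}{10}} \cdot 9 = \frac{1}{- \frac{259}{10}} \cdot 9 = \left(- \frac{10}{259}\right) 9 = - \frac{90}{259}$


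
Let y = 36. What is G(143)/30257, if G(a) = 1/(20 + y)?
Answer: 1/1694392 ≈ 5.9018e-7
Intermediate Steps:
G(a) = 1/56 (G(a) = 1/(20 + 36) = 1/56)
G(143)/30257 = (1/56)/30257 = (1/56)*(1/30257) = 1/1694392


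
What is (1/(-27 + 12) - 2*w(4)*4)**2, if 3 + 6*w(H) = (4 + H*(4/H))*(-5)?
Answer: 737881/225 ≈ 3279.5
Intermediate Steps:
w(H) = -43/6 (w(H) = -1/2 + ((4 + H*(4/H))*(-5))/6 = -1/2 + ((4 + 4)*(-5))/6 = -1/2 + (8*(-5))/6 = -1/2 + (1/6)*(-40) = -1/2 - 20/3 = -43/6)
(1/(-27 + 12) - 2*w(4)*4)**2 = (1/(-27 + 12) - 2*(-43/6)*4)**2 = (1/(-15) + (43/3)*4)**2 = (-1/15 + 172/3)**2 = (859/15)**2 = 737881/225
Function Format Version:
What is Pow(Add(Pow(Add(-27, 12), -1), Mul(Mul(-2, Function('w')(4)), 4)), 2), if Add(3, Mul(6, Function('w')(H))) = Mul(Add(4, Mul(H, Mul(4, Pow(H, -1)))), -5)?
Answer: Rational(737881, 225) ≈ 3279.5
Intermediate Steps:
Function('w')(H) = Rational(-43, 6) (Function('w')(H) = Add(Rational(-1, 2), Mul(Rational(1, 6), Mul(Add(4, Mul(H, Mul(4, Pow(H, -1)))), -5))) = Add(Rational(-1, 2), Mul(Rational(1, 6), Mul(Add(4, 4), -5))) = Add(Rational(-1, 2), Mul(Rational(1, 6), Mul(8, -5))) = Add(Rational(-1, 2), Mul(Rational(1, 6), -40)) = Add(Rational(-1, 2), Rational(-20, 3)) = Rational(-43, 6))
Pow(Add(Pow(Add(-27, 12), -1), Mul(Mul(-2, Function('w')(4)), 4)), 2) = Pow(Add(Pow(Add(-27, 12), -1), Mul(Mul(-2, Rational(-43, 6)), 4)), 2) = Pow(Add(Pow(-15, -1), Mul(Rational(43, 3), 4)), 2) = Pow(Add(Rational(-1, 15), Rational(172, 3)), 2) = Pow(Rational(859, 15), 2) = Rational(737881, 225)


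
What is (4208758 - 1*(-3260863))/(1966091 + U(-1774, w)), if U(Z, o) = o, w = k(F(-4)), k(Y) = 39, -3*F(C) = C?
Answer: 7469621/1966130 ≈ 3.7991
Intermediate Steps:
F(C) = -C/3
w = 39
(4208758 - 1*(-3260863))/(1966091 + U(-1774, w)) = (4208758 - 1*(-3260863))/(1966091 + 39) = (4208758 + 3260863)/1966130 = 7469621*(1/1966130) = 7469621/1966130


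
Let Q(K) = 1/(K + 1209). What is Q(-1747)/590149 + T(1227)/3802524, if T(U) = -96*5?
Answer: -12700323357/100608498834074 ≈ -0.00012624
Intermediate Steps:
T(U) = -480
Q(K) = 1/(1209 + K)
Q(-1747)/590149 + T(1227)/3802524 = 1/((1209 - 1747)*590149) - 480/3802524 = (1/590149)/(-538) - 480*1/3802524 = -1/538*1/590149 - 40/316877 = -1/317500162 - 40/316877 = -12700323357/100608498834074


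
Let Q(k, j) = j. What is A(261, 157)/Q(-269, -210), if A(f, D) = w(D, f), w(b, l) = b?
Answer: -157/210 ≈ -0.74762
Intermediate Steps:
A(f, D) = D
A(261, 157)/Q(-269, -210) = 157/(-210) = 157*(-1/210) = -157/210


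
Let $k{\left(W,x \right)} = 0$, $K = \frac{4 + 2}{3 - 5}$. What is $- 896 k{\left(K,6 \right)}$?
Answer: $0$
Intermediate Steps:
$K = -3$ ($K = \frac{6}{-2} = 6 \left(- \frac{1}{2}\right) = -3$)
$- 896 k{\left(K,6 \right)} = \left(-896\right) 0 = 0$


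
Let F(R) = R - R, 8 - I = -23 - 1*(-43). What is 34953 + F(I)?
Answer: 34953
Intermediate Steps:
I = -12 (I = 8 - (-23 - 1*(-43)) = 8 - (-23 + 43) = 8 - 1*20 = 8 - 20 = -12)
F(R) = 0
34953 + F(I) = 34953 + 0 = 34953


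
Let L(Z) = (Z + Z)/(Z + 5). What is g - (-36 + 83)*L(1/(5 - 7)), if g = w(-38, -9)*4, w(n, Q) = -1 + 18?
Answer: 706/9 ≈ 78.444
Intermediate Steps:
L(Z) = 2*Z/(5 + Z) (L(Z) = (2*Z)/(5 + Z) = 2*Z/(5 + Z))
w(n, Q) = 17
g = 68 (g = 17*4 = 68)
g - (-36 + 83)*L(1/(5 - 7)) = 68 - (-36 + 83)*2/((5 - 7)*(5 + 1/(5 - 7))) = 68 - 47*2/(-2*(5 + 1/(-2))) = 68 - 47*2*(-1/2)/(5 - 1/2) = 68 - 47*2*(-1/2)/(9/2) = 68 - 47*2*(-1/2)*(2/9) = 68 - 47*(-2)/9 = 68 - 1*(-94/9) = 68 + 94/9 = 706/9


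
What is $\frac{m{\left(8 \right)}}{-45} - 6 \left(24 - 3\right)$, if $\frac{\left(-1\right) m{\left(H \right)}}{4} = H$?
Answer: $- \frac{5638}{45} \approx -125.29$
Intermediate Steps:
$m{\left(H \right)} = - 4 H$
$\frac{m{\left(8 \right)}}{-45} - 6 \left(24 - 3\right) = \frac{\left(-4\right) 8}{-45} - 6 \left(24 - 3\right) = \left(-32\right) \left(- \frac{1}{45}\right) - 6 \left(24 - 3\right) = \frac{32}{45} - 126 = - \frac{5638}{45}$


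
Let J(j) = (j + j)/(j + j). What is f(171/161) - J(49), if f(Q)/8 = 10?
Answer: 79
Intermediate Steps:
f(Q) = 80 (f(Q) = 8*10 = 80)
J(j) = 1 (J(j) = (2*j)/((2*j)) = (2*j)*(1/(2*j)) = 1)
f(171/161) - J(49) = 80 - 1*1 = 80 - 1 = 79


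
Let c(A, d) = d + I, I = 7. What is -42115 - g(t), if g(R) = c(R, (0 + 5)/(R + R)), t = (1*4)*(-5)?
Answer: -336975/8 ≈ -42122.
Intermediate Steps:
c(A, d) = 7 + d (c(A, d) = d + 7 = 7 + d)
t = -20 (t = 4*(-5) = -20)
g(R) = 7 + 5/(2*R) (g(R) = 7 + (0 + 5)/(R + R) = 7 + 5/((2*R)) = 7 + 5*(1/(2*R)) = 7 + 5/(2*R))
-42115 - g(t) = -42115 - (7 + (5/2)/(-20)) = -42115 - (7 + (5/2)*(-1/20)) = -42115 - (7 - ⅛) = -42115 - 1*55/8 = -42115 - 55/8 = -336975/8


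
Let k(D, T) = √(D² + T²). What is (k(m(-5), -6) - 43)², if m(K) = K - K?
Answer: 1369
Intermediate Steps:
m(K) = 0
(k(m(-5), -6) - 43)² = (√(0² + (-6)²) - 43)² = (√(0 + 36) - 43)² = (√36 - 43)² = (6 - 43)² = (-37)² = 1369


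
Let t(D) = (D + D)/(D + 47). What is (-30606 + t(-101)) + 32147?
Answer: 41708/27 ≈ 1544.7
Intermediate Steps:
t(D) = 2*D/(47 + D) (t(D) = (2*D)/(47 + D) = 2*D/(47 + D))
(-30606 + t(-101)) + 32147 = (-30606 + 2*(-101)/(47 - 101)) + 32147 = (-30606 + 2*(-101)/(-54)) + 32147 = (-30606 + 2*(-101)*(-1/54)) + 32147 = (-30606 + 101/27) + 32147 = -826261/27 + 32147 = 41708/27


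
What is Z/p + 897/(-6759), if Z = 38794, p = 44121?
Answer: 3533843/4733553 ≈ 0.74655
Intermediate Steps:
Z/p + 897/(-6759) = 38794/44121 + 897/(-6759) = 38794*(1/44121) + 897*(-1/6759) = 5542/6303 - 299/2253 = 3533843/4733553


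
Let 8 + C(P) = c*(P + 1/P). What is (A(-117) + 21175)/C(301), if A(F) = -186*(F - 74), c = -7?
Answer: -2438143/90946 ≈ -26.809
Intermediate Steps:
C(P) = -8 - 7*P - 7/P (C(P) = -8 - 7*(P + 1/P) = -8 + (-7*P - 7/P) = -8 - 7*P - 7/P)
A(F) = 13764 - 186*F (A(F) = -186*(-74 + F) = 13764 - 186*F)
(A(-117) + 21175)/C(301) = ((13764 - 186*(-117)) + 21175)/(-8 - 7*301 - 7/301) = ((13764 + 21762) + 21175)/(-8 - 2107 - 7*1/301) = (35526 + 21175)/(-8 - 2107 - 1/43) = 56701/(-90946/43) = 56701*(-43/90946) = -2438143/90946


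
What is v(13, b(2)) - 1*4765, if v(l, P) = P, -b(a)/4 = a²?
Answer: -4781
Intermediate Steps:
b(a) = -4*a²
v(13, b(2)) - 1*4765 = -4*2² - 1*4765 = -4*4 - 4765 = -16 - 4765 = -4781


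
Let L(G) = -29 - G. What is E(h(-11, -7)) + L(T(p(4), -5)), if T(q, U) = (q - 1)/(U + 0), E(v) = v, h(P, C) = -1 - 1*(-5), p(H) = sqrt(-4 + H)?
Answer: -126/5 ≈ -25.200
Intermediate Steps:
h(P, C) = 4 (h(P, C) = -1 + 5 = 4)
T(q, U) = (-1 + q)/U
E(h(-11, -7)) + L(T(p(4), -5)) = 4 + (-29 - (-1 + sqrt(-4 + 4))/(-5)) = 4 + (-29 - (-1)*(-1 + sqrt(0))/5) = 4 + (-29 - (-1)*(-1 + 0)/5) = 4 + (-29 - (-1)*(-1)/5) = 4 + (-29 - 1*1/5) = 4 + (-29 - 1/5) = 4 - 146/5 = -126/5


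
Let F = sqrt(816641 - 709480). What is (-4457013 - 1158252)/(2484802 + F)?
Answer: -46048916510/20377032581 + 1871755*sqrt(107161)/2058080290681 ≈ -2.2595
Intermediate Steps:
F = sqrt(107161) ≈ 327.35
(-4457013 - 1158252)/(2484802 + F) = (-4457013 - 1158252)/(2484802 + sqrt(107161)) = -5615265/(2484802 + sqrt(107161))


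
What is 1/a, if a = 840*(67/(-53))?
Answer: -53/56280 ≈ -0.00094172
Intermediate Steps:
a = -56280/53 (a = 840*(67*(-1/53)) = 840*(-67/53) = -56280/53 ≈ -1061.9)
1/a = 1/(-56280/53) = -53/56280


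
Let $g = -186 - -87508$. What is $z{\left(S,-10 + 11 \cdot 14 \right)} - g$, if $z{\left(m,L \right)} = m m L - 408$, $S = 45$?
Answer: $203870$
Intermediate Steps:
$z{\left(m,L \right)} = -408 + L m^{2}$ ($z{\left(m,L \right)} = m^{2} L - 408 = L m^{2} - 408 = -408 + L m^{2}$)
$g = 87322$ ($g = -186 + 87508 = 87322$)
$z{\left(S,-10 + 11 \cdot 14 \right)} - g = \left(-408 + \left(-10 + 11 \cdot 14\right) 45^{2}\right) - 87322 = \left(-408 + \left(-10 + 154\right) 2025\right) - 87322 = \left(-408 + 144 \cdot 2025\right) - 87322 = \left(-408 + 291600\right) - 87322 = 291192 - 87322 = 203870$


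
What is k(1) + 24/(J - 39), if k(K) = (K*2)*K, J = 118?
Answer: 182/79 ≈ 2.3038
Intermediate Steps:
k(K) = 2*K² (k(K) = (2*K)*K = 2*K²)
k(1) + 24/(J - 39) = 2*1² + 24/(118 - 39) = 2*1 + 24/79 = 2 + (1/79)*24 = 2 + 24/79 = 182/79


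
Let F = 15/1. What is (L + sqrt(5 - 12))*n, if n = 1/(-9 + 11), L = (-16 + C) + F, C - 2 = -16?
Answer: -15/2 + I*sqrt(7)/2 ≈ -7.5 + 1.3229*I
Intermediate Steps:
C = -14 (C = 2 - 16 = -14)
F = 15 (F = 15*1 = 15)
L = -15 (L = (-16 - 14) + 15 = -30 + 15 = -15)
n = 1/2 ≈ 0.50000
(L + sqrt(5 - 12))*n = (-15 + sqrt(5 - 12))*(1/2) = (-15 + sqrt(-7))*(1/2) = (-15 + I*sqrt(7))*(1/2) = -15/2 + I*sqrt(7)/2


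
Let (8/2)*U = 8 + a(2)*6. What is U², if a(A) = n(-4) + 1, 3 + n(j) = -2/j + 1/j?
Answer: 25/64 ≈ 0.39063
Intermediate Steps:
n(j) = -3 - 1/j (n(j) = -3 + (-2/j + 1/j) = -3 - 1/j)
a(A) = -7/4 (a(A) = (-3 - 1/(-4)) + 1 = (-3 - 1*(-¼)) + 1 = (-3 + ¼) + 1 = -11/4 + 1 = -7/4)
U = -5/8 (U = (8 - 7/4*6)/4 = (8 - 21/2)/4 = (¼)*(-5/2) = -5/8 ≈ -0.62500)
U² = (-5/8)² = 25/64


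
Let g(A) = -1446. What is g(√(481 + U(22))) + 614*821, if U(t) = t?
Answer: 502648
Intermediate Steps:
g(√(481 + U(22))) + 614*821 = -1446 + 614*821 = -1446 + 504094 = 502648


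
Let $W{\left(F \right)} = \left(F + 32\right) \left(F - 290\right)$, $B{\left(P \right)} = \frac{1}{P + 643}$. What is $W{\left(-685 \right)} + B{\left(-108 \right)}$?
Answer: $\frac{340621126}{535} \approx 6.3668 \cdot 10^{5}$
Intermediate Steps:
$B{\left(P \right)} = \frac{1}{643 + P}$
$W{\left(F \right)} = \left(-290 + F\right) \left(32 + F\right)$ ($W{\left(F \right)} = \left(32 + F\right) \left(-290 + F\right) = \left(-290 + F\right) \left(32 + F\right)$)
$W{\left(-685 \right)} + B{\left(-108 \right)} = \left(-9280 + \left(-685\right)^{2} - -176730\right) + \frac{1}{643 - 108} = \left(-9280 + 469225 + 176730\right) + \frac{1}{535} = 636675 + \frac{1}{535} = \frac{340621126}{535}$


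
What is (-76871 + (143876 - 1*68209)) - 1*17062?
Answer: -18266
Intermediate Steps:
(-76871 + (143876 - 1*68209)) - 1*17062 = (-76871 + (143876 - 68209)) - 17062 = (-76871 + 75667) - 17062 = -1204 - 17062 = -18266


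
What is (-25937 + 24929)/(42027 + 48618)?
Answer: -336/30215 ≈ -0.011120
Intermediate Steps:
(-25937 + 24929)/(42027 + 48618) = -1008/90645 = -1008*1/90645 = -336/30215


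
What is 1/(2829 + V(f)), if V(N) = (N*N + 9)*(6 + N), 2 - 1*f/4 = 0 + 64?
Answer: -1/14883317 ≈ -6.7189e-8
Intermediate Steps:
f = -248 (f = 8 - 4*(0 + 64) = 8 - 4*64 = 8 - 256 = -248)
V(N) = (6 + N)*(9 + N²) (V(N) = (N² + 9)*(6 + N) = (9 + N²)*(6 + N) = (6 + N)*(9 + N²))
1/(2829 + V(f)) = 1/(2829 + (54 + (-248)³ + 6*(-248)² + 9*(-248))) = 1/(2829 + (54 - 15252992 + 6*61504 - 2232)) = 1/(2829 + (54 - 15252992 + 369024 - 2232)) = 1/(2829 - 14886146) = 1/(-14883317) = -1/14883317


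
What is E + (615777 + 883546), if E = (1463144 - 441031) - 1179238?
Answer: 1342198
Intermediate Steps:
E = -157125 (E = 1022113 - 1179238 = -157125)
E + (615777 + 883546) = -157125 + (615777 + 883546) = -157125 + 1499323 = 1342198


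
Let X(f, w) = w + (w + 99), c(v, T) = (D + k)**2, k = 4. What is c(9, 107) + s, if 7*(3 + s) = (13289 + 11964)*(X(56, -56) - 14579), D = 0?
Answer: -368491685/7 ≈ -5.2642e+7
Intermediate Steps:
c(v, T) = 16 (c(v, T) = (0 + 4)**2 = 4**2 = 16)
X(f, w) = 99 + 2*w (X(f, w) = w + (99 + w) = 99 + 2*w)
s = -368491797/7 (s = -3 + ((13289 + 11964)*((99 + 2*(-56)) - 14579))/7 = -3 + (25253*((99 - 112) - 14579))/7 = -3 + (25253*(-13 - 14579))/7 = -3 + (25253*(-14592))/7 = -3 + (1/7)*(-368491776) = -3 - 368491776/7 = -368491797/7 ≈ -5.2642e+7)
c(9, 107) + s = 16 - 368491797/7 = -368491685/7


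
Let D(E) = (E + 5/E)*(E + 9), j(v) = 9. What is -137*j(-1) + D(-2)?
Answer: -2529/2 ≈ -1264.5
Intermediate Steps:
D(E) = (9 + E)*(E + 5/E) (D(E) = (E + 5/E)*(9 + E) = (9 + E)*(E + 5/E))
-137*j(-1) + D(-2) = -137*9 + (5 + (-2)² + 9*(-2) + 45/(-2)) = -1233 + (5 + 4 - 18 + 45*(-½)) = -1233 + (5 + 4 - 18 - 45/2) = -1233 - 63/2 = -2529/2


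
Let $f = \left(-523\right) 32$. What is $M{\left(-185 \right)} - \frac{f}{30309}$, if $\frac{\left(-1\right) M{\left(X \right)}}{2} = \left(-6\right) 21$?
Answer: $\frac{7654604}{30309} \approx 252.55$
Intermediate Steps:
$M{\left(X \right)} = 252$ ($M{\left(X \right)} = - 2 \left(\left(-6\right) 21\right) = \left(-2\right) \left(-126\right) = 252$)
$f = -16736$
$M{\left(-185 \right)} - \frac{f}{30309} = 252 - - \frac{16736}{30309} = 252 + \frac{16736}{30309} = \frac{7654604}{30309}$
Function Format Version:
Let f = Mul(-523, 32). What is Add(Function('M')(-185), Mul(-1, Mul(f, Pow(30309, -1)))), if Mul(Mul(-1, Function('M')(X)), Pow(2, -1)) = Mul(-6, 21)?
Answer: Rational(7654604, 30309) ≈ 252.55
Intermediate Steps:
Function('M')(X) = 252 (Function('M')(X) = Mul(-2, Mul(-6, 21)) = Mul(-2, -126) = 252)
f = -16736
Add(Function('M')(-185), Mul(-1, Mul(f, Pow(30309, -1)))) = Add(252, Mul(-1, Mul(-16736, Pow(30309, -1)))) = Add(252, Mul(-1, Mul(-16736, Rational(1, 30309)))) = Add(252, Mul(-1, Rational(-16736, 30309))) = Add(252, Rational(16736, 30309)) = Rational(7654604, 30309)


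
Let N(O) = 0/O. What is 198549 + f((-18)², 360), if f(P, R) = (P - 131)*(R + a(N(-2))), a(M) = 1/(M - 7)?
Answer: 1876010/7 ≈ 2.6800e+5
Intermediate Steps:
N(O) = 0
a(M) = 1/(-7 + M)
f(P, R) = (-131 + P)*(-⅐ + R) (f(P, R) = (P - 131)*(R + 1/(-7 + 0)) = (-131 + P)*(R + 1/(-7)) = (-131 + P)*(R - ⅐) = (-131 + P)*(-⅐ + R))
198549 + f((-18)², 360) = 198549 + (131/7 - 131*360 - ⅐*(-18)² + (-18)²*360) = 198549 + (131/7 - 47160 - ⅐*324 + 324*360) = 198549 + (131/7 - 47160 - 324/7 + 116640) = 198549 + 486167/7 = 1876010/7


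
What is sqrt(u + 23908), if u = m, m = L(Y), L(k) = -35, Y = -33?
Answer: sqrt(23873) ≈ 154.51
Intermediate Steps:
m = -35
u = -35
sqrt(u + 23908) = sqrt(-35 + 23908) = sqrt(23873)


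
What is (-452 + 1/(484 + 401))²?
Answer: 160015200361/783225 ≈ 2.0430e+5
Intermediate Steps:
(-452 + 1/(484 + 401))² = (-452 + 1/885)² = (-400019/885)² = 160015200361/783225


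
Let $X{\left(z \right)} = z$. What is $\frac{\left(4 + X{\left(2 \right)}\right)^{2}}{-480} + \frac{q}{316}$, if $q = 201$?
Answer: $\frac{1773}{3160} \approx 0.56108$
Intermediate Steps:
$\frac{\left(4 + X{\left(2 \right)}\right)^{2}}{-480} + \frac{q}{316} = \frac{\left(4 + 2\right)^{2}}{-480} + \frac{201}{316} = 6^{2} \left(- \frac{1}{480}\right) + 201 \cdot \frac{1}{316} = 36 \left(- \frac{1}{480}\right) + \frac{201}{316} = - \frac{3}{40} + \frac{201}{316} = \frac{1773}{3160}$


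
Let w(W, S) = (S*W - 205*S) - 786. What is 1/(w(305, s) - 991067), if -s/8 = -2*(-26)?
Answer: -1/1033453 ≈ -9.6763e-7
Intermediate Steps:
s = -416 (s = -(-16)*(-26) = -8*52 = -416)
w(W, S) = -786 - 205*S + S*W (w(W, S) = (-205*S + S*W) - 786 = -786 - 205*S + S*W)
1/(w(305, s) - 991067) = 1/((-786 - 205*(-416) - 416*305) - 991067) = 1/((-786 + 85280 - 126880) - 991067) = 1/(-42386 - 991067) = 1/(-1033453) = -1/1033453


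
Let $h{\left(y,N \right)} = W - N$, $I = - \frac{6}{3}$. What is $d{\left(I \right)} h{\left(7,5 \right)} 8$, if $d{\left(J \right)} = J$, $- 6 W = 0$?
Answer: $80$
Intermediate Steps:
$W = 0$ ($W = \left(- \frac{1}{6}\right) 0 = 0$)
$I = -2$ ($I = \left(-6\right) \frac{1}{3} = -2$)
$h{\left(y,N \right)} = - N$ ($h{\left(y,N \right)} = 0 - N = - N$)
$d{\left(I \right)} h{\left(7,5 \right)} 8 = - 2 \left(\left(-1\right) 5\right) 8 = \left(-2\right) \left(-5\right) 8 = 10 \cdot 8 = 80$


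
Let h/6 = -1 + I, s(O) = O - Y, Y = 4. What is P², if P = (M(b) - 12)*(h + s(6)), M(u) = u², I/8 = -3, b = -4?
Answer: 350464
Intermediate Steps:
I = -24 (I = 8*(-3) = -24)
s(O) = -4 + O (s(O) = O - 1*4 = O - 4 = -4 + O)
h = -150 (h = 6*(-1 - 24) = 6*(-25) = -150)
P = -592 (P = ((-4)² - 12)*(-150 + (-4 + 6)) = (16 - 12)*(-150 + 2) = 4*(-148) = -592)
P² = (-592)² = 350464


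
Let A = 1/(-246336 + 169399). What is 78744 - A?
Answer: 6058327129/76937 ≈ 78744.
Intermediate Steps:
A = -1/76937 (A = 1/(-76937) = -1/76937 ≈ -1.2998e-5)
78744 - A = 78744 - 1*(-1/76937) = 78744 + 1/76937 = 6058327129/76937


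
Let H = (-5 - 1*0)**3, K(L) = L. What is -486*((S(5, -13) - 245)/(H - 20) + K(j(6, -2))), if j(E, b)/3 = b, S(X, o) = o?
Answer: 297432/145 ≈ 2051.3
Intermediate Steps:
j(E, b) = 3*b
H = -125 (H = (-5 + 0)**3 = (-5)**3 = -125)
-486*((S(5, -13) - 245)/(H - 20) + K(j(6, -2))) = -486*((-13 - 245)/(-125 - 20) + 3*(-2)) = -486*(-258/(-145) - 6) = -486*(-258*(-1/145) - 6) = -486*(258/145 - 6) = -486*(-612/145) = 297432/145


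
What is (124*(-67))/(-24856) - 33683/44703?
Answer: -116458031/277784442 ≈ -0.41924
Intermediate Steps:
(124*(-67))/(-24856) - 33683/44703 = -8308*(-1/24856) - 33683*1/44703 = 2077/6214 - 33683/44703 = -116458031/277784442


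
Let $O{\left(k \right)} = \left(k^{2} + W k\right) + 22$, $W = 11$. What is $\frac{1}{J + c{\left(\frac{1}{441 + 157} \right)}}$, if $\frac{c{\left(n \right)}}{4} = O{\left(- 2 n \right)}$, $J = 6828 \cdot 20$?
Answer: $\frac{89401}{12216454696} \approx 7.3181 \cdot 10^{-6}$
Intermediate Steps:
$O{\left(k \right)} = 22 + k^{2} + 11 k$ ($O{\left(k \right)} = \left(k^{2} + 11 k\right) + 22 = 22 + k^{2} + 11 k$)
$J = 136560$
$c{\left(n \right)} = 88 - 88 n + 16 n^{2}$ ($c{\left(n \right)} = 4 \left(22 + \left(- 2 n\right)^{2} + 11 \left(- 2 n\right)\right) = 4 \left(22 + 4 n^{2} - 22 n\right) = 4 \left(22 - 22 n + 4 n^{2}\right) = 88 - 88 n + 16 n^{2}$)
$\frac{1}{J + c{\left(\frac{1}{441 + 157} \right)}} = \frac{1}{136560 + \left(88 - \frac{88}{441 + 157} + 16 \left(\frac{1}{441 + 157}\right)^{2}\right)} = \frac{1}{136560 + \left(88 - \frac{88}{598} + 16 \left(\frac{1}{598}\right)^{2}\right)} = \frac{1}{136560 + \left(88 - \frac{44}{299} + \frac{16}{357604}\right)} = \frac{1}{136560 + \left(88 - \frac{44}{299} + 16 \cdot \frac{1}{357604}\right)} = \frac{1}{136560 + \left(88 - \frac{44}{299} + \frac{4}{89401}\right)} = \frac{1}{136560 + \frac{7854136}{89401}} = \frac{1}{\frac{12216454696}{89401}} = \frac{89401}{12216454696}$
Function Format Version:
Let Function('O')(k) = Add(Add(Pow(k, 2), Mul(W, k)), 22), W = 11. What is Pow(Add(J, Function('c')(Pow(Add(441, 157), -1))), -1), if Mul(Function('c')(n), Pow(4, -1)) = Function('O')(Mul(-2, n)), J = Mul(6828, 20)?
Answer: Rational(89401, 12216454696) ≈ 7.3181e-6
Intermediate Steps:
Function('O')(k) = Add(22, Pow(k, 2), Mul(11, k)) (Function('O')(k) = Add(Add(Pow(k, 2), Mul(11, k)), 22) = Add(22, Pow(k, 2), Mul(11, k)))
J = 136560
Function('c')(n) = Add(88, Mul(-88, n), Mul(16, Pow(n, 2))) (Function('c')(n) = Mul(4, Add(22, Pow(Mul(-2, n), 2), Mul(11, Mul(-2, n)))) = Mul(4, Add(22, Mul(4, Pow(n, 2)), Mul(-22, n))) = Mul(4, Add(22, Mul(-22, n), Mul(4, Pow(n, 2)))) = Add(88, Mul(-88, n), Mul(16, Pow(n, 2))))
Pow(Add(J, Function('c')(Pow(Add(441, 157), -1))), -1) = Pow(Add(136560, Add(88, Mul(-88, Pow(Add(441, 157), -1)), Mul(16, Pow(Pow(Add(441, 157), -1), 2)))), -1) = Pow(Add(136560, Add(88, Mul(-88, Pow(598, -1)), Mul(16, Pow(Pow(598, -1), 2)))), -1) = Pow(Add(136560, Add(88, Mul(-88, Rational(1, 598)), Mul(16, Pow(Rational(1, 598), 2)))), -1) = Pow(Add(136560, Add(88, Rational(-44, 299), Mul(16, Rational(1, 357604)))), -1) = Pow(Add(136560, Add(88, Rational(-44, 299), Rational(4, 89401))), -1) = Pow(Add(136560, Rational(7854136, 89401)), -1) = Pow(Rational(12216454696, 89401), -1) = Rational(89401, 12216454696)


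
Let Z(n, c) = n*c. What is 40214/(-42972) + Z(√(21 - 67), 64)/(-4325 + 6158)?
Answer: -20107/21486 + 64*I*√46/1833 ≈ -0.93582 + 0.23681*I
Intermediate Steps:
Z(n, c) = c*n
40214/(-42972) + Z(√(21 - 67), 64)/(-4325 + 6158) = 40214/(-42972) + (64*√(21 - 67))/(-4325 + 6158) = 40214*(-1/42972) + (64*√(-46))/1833 = -20107/21486 + (64*(I*√46))*(1/1833) = -20107/21486 + (64*I*√46)*(1/1833) = -20107/21486 + 64*I*√46/1833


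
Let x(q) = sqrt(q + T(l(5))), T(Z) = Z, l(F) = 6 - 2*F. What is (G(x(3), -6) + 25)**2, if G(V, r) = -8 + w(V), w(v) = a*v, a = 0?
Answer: 289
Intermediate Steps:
w(v) = 0 (w(v) = 0*v = 0)
x(q) = sqrt(-4 + q) (x(q) = sqrt(q + (6 - 2*5)) = sqrt(q + (6 - 10)) = sqrt(q - 4) = sqrt(-4 + q))
G(V, r) = -8 (G(V, r) = -8 + 0 = -8)
(G(x(3), -6) + 25)**2 = (-8 + 25)**2 = 17**2 = 289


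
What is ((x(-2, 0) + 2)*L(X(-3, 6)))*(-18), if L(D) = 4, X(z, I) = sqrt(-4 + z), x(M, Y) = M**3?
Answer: 432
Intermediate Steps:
((x(-2, 0) + 2)*L(X(-3, 6)))*(-18) = (((-2)**3 + 2)*4)*(-18) = ((-8 + 2)*4)*(-18) = -6*4*(-18) = -24*(-18) = 432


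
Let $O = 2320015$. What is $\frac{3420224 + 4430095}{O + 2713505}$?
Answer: $\frac{2616773}{1677840} \approx 1.5596$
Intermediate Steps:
$\frac{3420224 + 4430095}{O + 2713505} = \frac{3420224 + 4430095}{2320015 + 2713505} = \frac{7850319}{5033520} = 7850319 \cdot \frac{1}{5033520} = \frac{2616773}{1677840}$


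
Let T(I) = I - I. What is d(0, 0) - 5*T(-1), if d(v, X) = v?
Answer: 0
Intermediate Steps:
T(I) = 0
d(0, 0) - 5*T(-1) = 0 - 5*0 = 0 + 0 = 0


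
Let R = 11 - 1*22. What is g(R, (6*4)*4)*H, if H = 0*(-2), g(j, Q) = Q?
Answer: 0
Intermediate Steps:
R = -11 (R = 11 - 22 = -11)
H = 0
g(R, (6*4)*4)*H = ((6*4)*4)*0 = (24*4)*0 = 96*0 = 0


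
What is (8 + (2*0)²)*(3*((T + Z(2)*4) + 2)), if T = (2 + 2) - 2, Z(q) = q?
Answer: 288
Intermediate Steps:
T = 2 (T = 4 - 2 = 2)
(8 + (2*0)²)*(3*((T + Z(2)*4) + 2)) = (8 + (2*0)²)*(3*((2 + 2*4) + 2)) = (8 + 0²)*(3*((2 + 8) + 2)) = (8 + 0)*(3*(10 + 2)) = 8*(3*12) = 8*36 = 288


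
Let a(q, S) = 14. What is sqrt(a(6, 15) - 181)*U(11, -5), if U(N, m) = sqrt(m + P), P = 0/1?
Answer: -sqrt(835) ≈ -28.896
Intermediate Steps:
P = 0 (P = 0*1 = 0)
U(N, m) = sqrt(m) (U(N, m) = sqrt(m + 0) = sqrt(m))
sqrt(a(6, 15) - 181)*U(11, -5) = sqrt(14 - 181)*sqrt(-5) = sqrt(-167)*(I*sqrt(5)) = (I*sqrt(167))*(I*sqrt(5)) = -sqrt(835)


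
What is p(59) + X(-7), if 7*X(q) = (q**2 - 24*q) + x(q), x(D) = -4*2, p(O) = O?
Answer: 622/7 ≈ 88.857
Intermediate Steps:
x(D) = -8
X(q) = -8/7 - 24*q/7 + q**2/7 (X(q) = ((q**2 - 24*q) - 8)/7 = (-8 + q**2 - 24*q)/7 = -8/7 - 24*q/7 + q**2/7)
p(59) + X(-7) = 59 + (-8/7 - 24/7*(-7) + (1/7)*(-7)**2) = 59 + (-8/7 + 24 + (1/7)*49) = 59 + (-8/7 + 24 + 7) = 59 + 209/7 = 622/7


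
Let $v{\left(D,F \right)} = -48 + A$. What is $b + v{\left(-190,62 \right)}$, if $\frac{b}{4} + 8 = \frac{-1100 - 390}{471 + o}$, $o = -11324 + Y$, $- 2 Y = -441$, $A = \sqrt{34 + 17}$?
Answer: $- \frac{337856}{4253} + \sqrt{51} \approx -72.298$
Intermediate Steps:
$A = \sqrt{51} \approx 7.1414$
$Y = \frac{441}{2}$ ($Y = \left(- \frac{1}{2}\right) \left(-441\right) = \frac{441}{2} \approx 220.5$)
$o = - \frac{22207}{2}$ ($o = -11324 + \frac{441}{2} = - \frac{22207}{2} \approx -11104.0$)
$b = - \frac{133712}{4253}$ ($b = -32 + 4 \frac{-1100 - 390}{471 - \frac{22207}{2}} = -32 + 4 \left(- \frac{1490}{- \frac{21265}{2}}\right) = -32 + 4 \left(\left(-1490\right) \left(- \frac{2}{21265}\right)\right) = -32 + 4 \cdot \frac{596}{4253} = -32 + \frac{2384}{4253} = - \frac{133712}{4253} \approx -31.439$)
$v{\left(D,F \right)} = -48 + \sqrt{51}$
$b + v{\left(-190,62 \right)} = - \frac{133712}{4253} - \left(48 - \sqrt{51}\right) = - \frac{337856}{4253} + \sqrt{51}$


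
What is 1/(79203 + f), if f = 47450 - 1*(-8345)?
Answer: 1/134998 ≈ 7.4075e-6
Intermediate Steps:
f = 55795 (f = 47450 + 8345 = 55795)
1/(79203 + f) = 1/(79203 + 55795) = 1/134998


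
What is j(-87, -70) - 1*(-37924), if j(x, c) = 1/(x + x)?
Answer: 6598775/174 ≈ 37924.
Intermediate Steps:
j(x, c) = 1/(2*x)
j(-87, -70) - 1*(-37924) = (½)/(-87) - 1*(-37924) = (½)*(-1/87) + 37924 = -1/174 + 37924 = 6598775/174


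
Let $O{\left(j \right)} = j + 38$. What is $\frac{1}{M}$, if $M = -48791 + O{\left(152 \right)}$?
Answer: $- \frac{1}{48601} \approx -2.0576 \cdot 10^{-5}$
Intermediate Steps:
$O{\left(j \right)} = 38 + j$
$M = -48601$ ($M = -48791 + \left(38 + 152\right) = -48791 + 190 = -48601$)
$\frac{1}{M} = \frac{1}{-48601} = - \frac{1}{48601}$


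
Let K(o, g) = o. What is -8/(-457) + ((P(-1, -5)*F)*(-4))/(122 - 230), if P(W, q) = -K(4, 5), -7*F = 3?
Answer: 2332/28791 ≈ 0.080997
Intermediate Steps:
F = -3/7 (F = -1/7*3 = -3/7 ≈ -0.42857)
P(W, q) = -4 (P(W, q) = -1*4 = -4)
-8/(-457) + ((P(-1, -5)*F)*(-4))/(122 - 230) = -8/(-457) + (-4*(-3/7)*(-4))/(122 - 230) = -8*(-1/457) + ((12/7)*(-4))/(-108) = 8/457 - 48/7*(-1/108) = 8/457 + 4/63 = 2332/28791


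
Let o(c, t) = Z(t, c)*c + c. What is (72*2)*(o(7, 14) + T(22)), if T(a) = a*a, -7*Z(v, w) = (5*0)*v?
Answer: 70704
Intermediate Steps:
Z(v, w) = 0 (Z(v, w) = -5*0*v/7 = -0*v = -⅐*0 = 0)
T(a) = a²
o(c, t) = c (o(c, t) = 0*c + c = 0 + c = c)
(72*2)*(o(7, 14) + T(22)) = (72*2)*(7 + 22²) = 144*(7 + 484) = 144*491 = 70704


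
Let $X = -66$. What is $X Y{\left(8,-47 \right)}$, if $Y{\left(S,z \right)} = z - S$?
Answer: $3630$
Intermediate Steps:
$X Y{\left(8,-47 \right)} = - 66 \left(-47 - 8\right) = \left(-66\right) \left(-55\right) = 3630$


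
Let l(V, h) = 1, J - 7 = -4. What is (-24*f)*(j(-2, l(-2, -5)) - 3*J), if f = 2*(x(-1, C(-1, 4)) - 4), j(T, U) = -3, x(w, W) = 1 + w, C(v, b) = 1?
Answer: -2304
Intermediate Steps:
J = 3 (J = 7 - 4 = 3)
f = -8 (f = 2*((1 - 1) - 4) = 2*(0 - 4) = 2*(-4) = -8)
(-24*f)*(j(-2, l(-2, -5)) - 3*J) = (-24*(-8))*(-3 - 3*3) = 192*(-3 - 9) = 192*(-12) = -2304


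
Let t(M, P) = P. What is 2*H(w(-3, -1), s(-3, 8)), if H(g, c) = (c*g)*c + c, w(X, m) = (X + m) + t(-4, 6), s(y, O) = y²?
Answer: 342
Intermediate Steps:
w(X, m) = 6 + X + m (w(X, m) = (X + m) + 6 = 6 + X + m)
H(g, c) = c + g*c² (H(g, c) = g*c² + c = c + g*c²)
2*H(w(-3, -1), s(-3, 8)) = 2*((-3)²*(1 + (-3)²*(6 - 3 - 1))) = 2*(9*(1 + 9*2)) = 2*(9*(1 + 18)) = 2*(9*19) = 2*171 = 342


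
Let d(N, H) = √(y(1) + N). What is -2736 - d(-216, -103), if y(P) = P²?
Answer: -2736 - I*√215 ≈ -2736.0 - 14.663*I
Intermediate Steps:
d(N, H) = √(1 + N) (d(N, H) = √(1² + N) = √(1 + N))
-2736 - d(-216, -103) = -2736 - √(1 - 216) = -2736 - √(-215) = -2736 - I*√215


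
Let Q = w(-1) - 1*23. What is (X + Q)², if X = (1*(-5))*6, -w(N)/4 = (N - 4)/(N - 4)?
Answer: 3249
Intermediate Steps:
w(N) = -4 (w(N) = -4*(N - 4)/(N - 4) = -4*(-4 + N)/(-4 + N) = -4*1 = -4)
X = -30 (X = -5*6 = -30)
Q = -27 (Q = -4 - 1*23 = -4 - 23 = -27)
(X + Q)² = (-30 - 27)² = (-57)² = 3249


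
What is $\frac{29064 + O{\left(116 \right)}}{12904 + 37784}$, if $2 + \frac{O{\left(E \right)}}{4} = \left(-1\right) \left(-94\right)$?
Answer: $\frac{3679}{6336} \approx 0.58065$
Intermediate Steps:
$O{\left(E \right)} = 368$ ($O{\left(E \right)} = -8 + 4 \left(\left(-1\right) \left(-94\right)\right) = -8 + 4 \cdot 94 = -8 + 376 = 368$)
$\frac{29064 + O{\left(116 \right)}}{12904 + 37784} = \frac{29064 + 368}{12904 + 37784} = \frac{29432}{50688} = 29432 \cdot \frac{1}{50688} = \frac{3679}{6336}$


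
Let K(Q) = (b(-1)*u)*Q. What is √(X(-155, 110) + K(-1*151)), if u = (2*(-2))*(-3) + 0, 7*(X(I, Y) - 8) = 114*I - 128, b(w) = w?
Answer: 3*I*√3934/7 ≈ 26.881*I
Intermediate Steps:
X(I, Y) = -72/7 + 114*I/7 (X(I, Y) = 8 + (114*I - 128)/7 = 8 + (-128 + 114*I)/7 = 8 + (-128/7 + 114*I/7) = -72/7 + 114*I/7)
u = 12 (u = -4*(-3) + 0 = 12 + 0 = 12)
K(Q) = -12*Q (K(Q) = (-1*12)*Q = -12*Q)
√(X(-155, 110) + K(-1*151)) = √((-72/7 + (114/7)*(-155)) - (-12)*151) = √((-72/7 - 17670/7) - 12*(-151)) = √(-17742/7 + 1812) = √(-5058/7) = 3*I*√3934/7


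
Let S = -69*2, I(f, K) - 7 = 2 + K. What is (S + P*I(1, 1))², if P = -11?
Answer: 61504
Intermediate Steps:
I(f, K) = 9 + K (I(f, K) = 7 + (2 + K) = 9 + K)
S = -138
(S + P*I(1, 1))² = (-138 - 11*(9 + 1))² = (-138 - 11*10)² = (-138 - 110)² = (-248)² = 61504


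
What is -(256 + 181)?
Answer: -437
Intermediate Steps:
-(256 + 181) = -1*437 = -437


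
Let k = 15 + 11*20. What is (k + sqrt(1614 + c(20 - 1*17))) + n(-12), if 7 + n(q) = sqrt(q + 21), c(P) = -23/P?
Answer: 231 + sqrt(14457)/3 ≈ 271.08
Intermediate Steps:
k = 235 (k = 15 + 220 = 235)
n(q) = -7 + sqrt(21 + q) (n(q) = -7 + sqrt(q + 21) = -7 + sqrt(21 + q))
(k + sqrt(1614 + c(20 - 1*17))) + n(-12) = (235 + sqrt(1614 - 23/(20 - 1*17))) + (-7 + sqrt(21 - 12)) = (235 + sqrt(1614 - 23/(20 - 17))) + (-7 + sqrt(9)) = (235 + sqrt(1614 - 23/3)) + (-7 + 3) = (235 + sqrt(1614 - 23*1/3)) - 4 = (235 + sqrt(1614 - 23/3)) - 4 = (235 + sqrt(4819/3)) - 4 = (235 + sqrt(14457)/3) - 4 = 231 + sqrt(14457)/3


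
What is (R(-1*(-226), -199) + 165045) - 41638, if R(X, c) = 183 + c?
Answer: 123391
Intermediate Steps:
(R(-1*(-226), -199) + 165045) - 41638 = ((183 - 199) + 165045) - 41638 = (-16 + 165045) - 41638 = 165029 - 41638 = 123391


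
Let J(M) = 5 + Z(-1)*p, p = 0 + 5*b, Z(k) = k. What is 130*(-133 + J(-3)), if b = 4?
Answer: -19240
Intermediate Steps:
p = 20 (p = 0 + 5*4 = 0 + 20 = 20)
J(M) = -15 (J(M) = 5 - 1*20 = 5 - 20 = -15)
130*(-133 + J(-3)) = 130*(-133 - 15) = 130*(-148) = -19240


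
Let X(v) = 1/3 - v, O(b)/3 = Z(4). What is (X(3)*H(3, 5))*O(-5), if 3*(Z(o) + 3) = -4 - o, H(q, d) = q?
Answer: 136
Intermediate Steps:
Z(o) = -13/3 - o/3 (Z(o) = -3 + (-4 - o)/3 = -3 + (-4/3 - o/3) = -13/3 - o/3)
O(b) = -17 (O(b) = 3*(-13/3 - ⅓*4) = 3*(-13/3 - 4/3) = 3*(-17/3) = -17)
X(v) = ⅓ - v
(X(3)*H(3, 5))*O(-5) = ((⅓ - 1*3)*3)*(-17) = ((⅓ - 3)*3)*(-17) = -8/3*3*(-17) = -8*(-17) = 136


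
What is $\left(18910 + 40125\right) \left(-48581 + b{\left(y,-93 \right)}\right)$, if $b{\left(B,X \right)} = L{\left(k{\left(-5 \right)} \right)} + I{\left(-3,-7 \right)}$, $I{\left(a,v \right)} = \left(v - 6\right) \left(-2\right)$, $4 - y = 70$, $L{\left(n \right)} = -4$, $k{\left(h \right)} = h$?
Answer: $-2866680565$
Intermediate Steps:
$y = -66$ ($y = 4 - 70 = -66$)
$I{\left(a,v \right)} = 12 - 2 v$ ($I{\left(a,v \right)} = \left(v - 6\right) \left(-2\right) = \left(-6 + v\right) \left(-2\right) = 12 - 2 v$)
$b{\left(B,X \right)} = 22$ ($b{\left(B,X \right)} = -4 + \left(12 - -14\right) = -4 + \left(12 + 14\right) = -4 + 26 = 22$)
$\left(18910 + 40125\right) \left(-48581 + b{\left(y,-93 \right)}\right) = \left(18910 + 40125\right) \left(-48581 + 22\right) = 59035 \left(-48559\right) = -2866680565$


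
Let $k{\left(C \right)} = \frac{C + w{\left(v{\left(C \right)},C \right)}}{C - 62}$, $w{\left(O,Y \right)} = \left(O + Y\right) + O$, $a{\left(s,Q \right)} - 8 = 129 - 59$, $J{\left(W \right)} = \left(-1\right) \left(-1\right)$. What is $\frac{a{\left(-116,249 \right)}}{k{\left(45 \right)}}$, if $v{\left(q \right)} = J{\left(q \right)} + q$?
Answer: $- \frac{51}{7} \approx -7.2857$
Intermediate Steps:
$J{\left(W \right)} = 1$
$a{\left(s,Q \right)} = 78$ ($a{\left(s,Q \right)} = 8 + \left(129 - 59\right) = 8 + 70 = 78$)
$v{\left(q \right)} = 1 + q$
$w{\left(O,Y \right)} = Y + 2 O$
$k{\left(C \right)} = \frac{2 + 4 C}{-62 + C}$ ($k{\left(C \right)} = \frac{C + \left(C + 2 \left(1 + C\right)\right)}{C - 62} = \frac{C + \left(C + \left(2 + 2 C\right)\right)}{-62 + C} = \frac{C + \left(2 + 3 C\right)}{-62 + C} = \frac{2 + 4 C}{-62 + C}$)
$\frac{a{\left(-116,249 \right)}}{k{\left(45 \right)}} = \frac{78}{2 \frac{1}{-62 + 45} \left(1 + 2 \cdot 45\right)} = \frac{78}{2 \frac{1}{-17} \left(1 + 90\right)} = \frac{78}{2 \left(- \frac{1}{17}\right) 91} = \frac{78}{- \frac{182}{17}} = 78 \left(- \frac{17}{182}\right) = - \frac{51}{7}$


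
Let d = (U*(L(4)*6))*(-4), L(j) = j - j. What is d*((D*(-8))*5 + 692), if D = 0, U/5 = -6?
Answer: 0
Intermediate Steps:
L(j) = 0
U = -30 (U = 5*(-6) = -30)
d = 0 (d = -0*6*(-4) = -30*0*(-4) = 0*(-4) = 0)
d*((D*(-8))*5 + 692) = 0*((0*(-8))*5 + 692) = 0*(0*5 + 692) = 0*(0 + 692) = 0*692 = 0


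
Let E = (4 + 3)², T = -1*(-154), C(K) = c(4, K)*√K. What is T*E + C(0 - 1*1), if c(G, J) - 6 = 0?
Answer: 7546 + 6*I ≈ 7546.0 + 6.0*I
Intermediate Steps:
c(G, J) = 6 (c(G, J) = 6 + 0 = 6)
C(K) = 6*√K
T = 154
E = 49 (E = 7² = 49)
T*E + C(0 - 1*1) = 154*49 + 6*√(0 - 1*1) = 7546 + 6*√(0 - 1) = 7546 + 6*√(-1) = 7546 + 6*I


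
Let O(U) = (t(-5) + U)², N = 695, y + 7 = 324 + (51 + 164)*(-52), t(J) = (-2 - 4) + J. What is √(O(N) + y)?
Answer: 3*√50777 ≈ 676.01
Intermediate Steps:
t(J) = -6 + J
y = -10863 (y = -7 + (324 + (51 + 164)*(-52)) = -7 + (324 + 215*(-52)) = -7 + (324 - 11180) = -7 - 10856 = -10863)
O(U) = (-11 + U)² (O(U) = ((-6 - 5) + U)² = (-11 + U)²)
√(O(N) + y) = √((-11 + 695)² - 10863) = √(684² - 10863) = √(467856 - 10863) = √456993 = 3*√50777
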